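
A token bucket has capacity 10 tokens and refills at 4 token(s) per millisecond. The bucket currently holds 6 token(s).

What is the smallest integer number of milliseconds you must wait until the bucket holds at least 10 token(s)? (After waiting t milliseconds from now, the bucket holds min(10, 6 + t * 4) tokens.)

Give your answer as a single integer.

Need 6 + t * 4 >= 10, so t >= 4/4.
Smallest integer t = ceil(4/4) = 1.

Answer: 1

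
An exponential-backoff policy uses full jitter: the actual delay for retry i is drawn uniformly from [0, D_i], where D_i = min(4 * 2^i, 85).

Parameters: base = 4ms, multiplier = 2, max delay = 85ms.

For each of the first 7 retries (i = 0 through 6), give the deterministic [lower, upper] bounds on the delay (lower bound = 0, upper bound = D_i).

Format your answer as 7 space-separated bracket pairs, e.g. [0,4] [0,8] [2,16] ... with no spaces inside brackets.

Computing bounds per retry:
  i=0: D_i=min(4*2^0,85)=4, bounds=[0,4]
  i=1: D_i=min(4*2^1,85)=8, bounds=[0,8]
  i=2: D_i=min(4*2^2,85)=16, bounds=[0,16]
  i=3: D_i=min(4*2^3,85)=32, bounds=[0,32]
  i=4: D_i=min(4*2^4,85)=64, bounds=[0,64]
  i=5: D_i=min(4*2^5,85)=85, bounds=[0,85]
  i=6: D_i=min(4*2^6,85)=85, bounds=[0,85]

Answer: [0,4] [0,8] [0,16] [0,32] [0,64] [0,85] [0,85]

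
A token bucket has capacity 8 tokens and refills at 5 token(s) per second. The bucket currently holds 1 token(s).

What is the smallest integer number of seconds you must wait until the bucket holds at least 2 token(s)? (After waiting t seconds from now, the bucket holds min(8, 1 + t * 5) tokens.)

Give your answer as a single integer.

Answer: 1

Derivation:
Need 1 + t * 5 >= 2, so t >= 1/5.
Smallest integer t = ceil(1/5) = 1.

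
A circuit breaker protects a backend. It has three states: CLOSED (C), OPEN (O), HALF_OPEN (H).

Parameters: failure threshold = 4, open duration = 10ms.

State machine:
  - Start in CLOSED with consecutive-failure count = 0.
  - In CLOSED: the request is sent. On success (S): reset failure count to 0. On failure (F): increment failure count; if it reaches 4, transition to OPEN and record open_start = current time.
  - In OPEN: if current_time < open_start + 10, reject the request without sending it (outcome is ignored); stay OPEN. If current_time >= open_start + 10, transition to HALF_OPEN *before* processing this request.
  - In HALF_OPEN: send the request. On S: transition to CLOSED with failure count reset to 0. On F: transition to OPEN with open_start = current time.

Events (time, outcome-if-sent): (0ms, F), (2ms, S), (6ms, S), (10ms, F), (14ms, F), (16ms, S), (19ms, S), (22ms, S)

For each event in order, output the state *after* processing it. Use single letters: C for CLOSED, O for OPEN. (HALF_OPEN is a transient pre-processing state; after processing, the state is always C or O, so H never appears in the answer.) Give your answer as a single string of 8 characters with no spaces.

Answer: CCCCCCCC

Derivation:
State after each event:
  event#1 t=0ms outcome=F: state=CLOSED
  event#2 t=2ms outcome=S: state=CLOSED
  event#3 t=6ms outcome=S: state=CLOSED
  event#4 t=10ms outcome=F: state=CLOSED
  event#5 t=14ms outcome=F: state=CLOSED
  event#6 t=16ms outcome=S: state=CLOSED
  event#7 t=19ms outcome=S: state=CLOSED
  event#8 t=22ms outcome=S: state=CLOSED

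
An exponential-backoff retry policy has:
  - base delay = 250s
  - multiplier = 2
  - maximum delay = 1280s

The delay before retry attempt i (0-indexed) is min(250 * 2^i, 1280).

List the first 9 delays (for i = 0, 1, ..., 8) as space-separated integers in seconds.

Computing each delay:
  i=0: min(250*2^0, 1280) = 250
  i=1: min(250*2^1, 1280) = 500
  i=2: min(250*2^2, 1280) = 1000
  i=3: min(250*2^3, 1280) = 1280
  i=4: min(250*2^4, 1280) = 1280
  i=5: min(250*2^5, 1280) = 1280
  i=6: min(250*2^6, 1280) = 1280
  i=7: min(250*2^7, 1280) = 1280
  i=8: min(250*2^8, 1280) = 1280

Answer: 250 500 1000 1280 1280 1280 1280 1280 1280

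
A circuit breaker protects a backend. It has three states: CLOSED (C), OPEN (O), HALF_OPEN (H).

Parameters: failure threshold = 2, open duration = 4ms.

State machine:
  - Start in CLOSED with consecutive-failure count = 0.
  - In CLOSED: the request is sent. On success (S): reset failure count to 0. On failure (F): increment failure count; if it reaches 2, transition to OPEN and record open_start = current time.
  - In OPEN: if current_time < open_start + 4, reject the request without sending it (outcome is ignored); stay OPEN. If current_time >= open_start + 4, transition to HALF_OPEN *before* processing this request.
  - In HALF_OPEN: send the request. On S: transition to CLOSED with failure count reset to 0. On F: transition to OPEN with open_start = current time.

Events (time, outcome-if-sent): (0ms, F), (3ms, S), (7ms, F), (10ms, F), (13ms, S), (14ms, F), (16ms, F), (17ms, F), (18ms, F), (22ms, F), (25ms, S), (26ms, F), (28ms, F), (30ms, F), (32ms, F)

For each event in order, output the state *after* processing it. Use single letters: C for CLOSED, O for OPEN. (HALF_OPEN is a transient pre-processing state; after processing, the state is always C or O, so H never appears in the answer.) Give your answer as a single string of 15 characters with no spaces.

State after each event:
  event#1 t=0ms outcome=F: state=CLOSED
  event#2 t=3ms outcome=S: state=CLOSED
  event#3 t=7ms outcome=F: state=CLOSED
  event#4 t=10ms outcome=F: state=OPEN
  event#5 t=13ms outcome=S: state=OPEN
  event#6 t=14ms outcome=F: state=OPEN
  event#7 t=16ms outcome=F: state=OPEN
  event#8 t=17ms outcome=F: state=OPEN
  event#9 t=18ms outcome=F: state=OPEN
  event#10 t=22ms outcome=F: state=OPEN
  event#11 t=25ms outcome=S: state=OPEN
  event#12 t=26ms outcome=F: state=OPEN
  event#13 t=28ms outcome=F: state=OPEN
  event#14 t=30ms outcome=F: state=OPEN
  event#15 t=32ms outcome=F: state=OPEN

Answer: CCCOOOOOOOOOOOO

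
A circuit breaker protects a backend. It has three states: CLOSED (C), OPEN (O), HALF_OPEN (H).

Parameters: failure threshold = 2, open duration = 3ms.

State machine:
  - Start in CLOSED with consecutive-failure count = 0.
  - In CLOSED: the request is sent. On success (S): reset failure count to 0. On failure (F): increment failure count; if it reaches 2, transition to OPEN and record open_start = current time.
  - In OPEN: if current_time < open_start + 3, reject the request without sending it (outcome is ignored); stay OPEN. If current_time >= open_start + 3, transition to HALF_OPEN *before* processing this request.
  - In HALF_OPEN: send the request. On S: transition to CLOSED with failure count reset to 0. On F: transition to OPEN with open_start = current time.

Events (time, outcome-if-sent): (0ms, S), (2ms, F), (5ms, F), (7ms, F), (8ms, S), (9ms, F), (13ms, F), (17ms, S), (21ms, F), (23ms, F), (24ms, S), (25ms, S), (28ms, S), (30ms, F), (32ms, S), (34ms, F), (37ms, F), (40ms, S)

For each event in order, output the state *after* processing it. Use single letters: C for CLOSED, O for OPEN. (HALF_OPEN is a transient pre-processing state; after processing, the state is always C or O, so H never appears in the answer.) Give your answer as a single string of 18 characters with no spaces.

Answer: CCOOCCOCCOOOCCCCOC

Derivation:
State after each event:
  event#1 t=0ms outcome=S: state=CLOSED
  event#2 t=2ms outcome=F: state=CLOSED
  event#3 t=5ms outcome=F: state=OPEN
  event#4 t=7ms outcome=F: state=OPEN
  event#5 t=8ms outcome=S: state=CLOSED
  event#6 t=9ms outcome=F: state=CLOSED
  event#7 t=13ms outcome=F: state=OPEN
  event#8 t=17ms outcome=S: state=CLOSED
  event#9 t=21ms outcome=F: state=CLOSED
  event#10 t=23ms outcome=F: state=OPEN
  event#11 t=24ms outcome=S: state=OPEN
  event#12 t=25ms outcome=S: state=OPEN
  event#13 t=28ms outcome=S: state=CLOSED
  event#14 t=30ms outcome=F: state=CLOSED
  event#15 t=32ms outcome=S: state=CLOSED
  event#16 t=34ms outcome=F: state=CLOSED
  event#17 t=37ms outcome=F: state=OPEN
  event#18 t=40ms outcome=S: state=CLOSED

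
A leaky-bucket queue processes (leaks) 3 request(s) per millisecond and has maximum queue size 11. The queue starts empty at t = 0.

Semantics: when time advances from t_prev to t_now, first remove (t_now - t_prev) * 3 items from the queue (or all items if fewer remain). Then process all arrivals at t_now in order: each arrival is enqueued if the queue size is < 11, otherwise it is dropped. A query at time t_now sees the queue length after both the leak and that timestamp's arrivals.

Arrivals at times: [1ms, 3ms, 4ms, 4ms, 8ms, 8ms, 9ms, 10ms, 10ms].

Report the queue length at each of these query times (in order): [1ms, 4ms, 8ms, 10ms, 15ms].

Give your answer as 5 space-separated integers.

Answer: 1 2 2 2 0

Derivation:
Queue lengths at query times:
  query t=1ms: backlog = 1
  query t=4ms: backlog = 2
  query t=8ms: backlog = 2
  query t=10ms: backlog = 2
  query t=15ms: backlog = 0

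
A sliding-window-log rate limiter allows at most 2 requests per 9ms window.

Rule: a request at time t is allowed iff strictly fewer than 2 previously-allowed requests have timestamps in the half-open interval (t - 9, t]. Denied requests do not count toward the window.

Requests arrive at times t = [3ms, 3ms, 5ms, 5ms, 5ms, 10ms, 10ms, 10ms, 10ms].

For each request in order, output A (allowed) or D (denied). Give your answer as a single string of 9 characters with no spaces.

Tracking allowed requests in the window:
  req#1 t=3ms: ALLOW
  req#2 t=3ms: ALLOW
  req#3 t=5ms: DENY
  req#4 t=5ms: DENY
  req#5 t=5ms: DENY
  req#6 t=10ms: DENY
  req#7 t=10ms: DENY
  req#8 t=10ms: DENY
  req#9 t=10ms: DENY

Answer: AADDDDDDD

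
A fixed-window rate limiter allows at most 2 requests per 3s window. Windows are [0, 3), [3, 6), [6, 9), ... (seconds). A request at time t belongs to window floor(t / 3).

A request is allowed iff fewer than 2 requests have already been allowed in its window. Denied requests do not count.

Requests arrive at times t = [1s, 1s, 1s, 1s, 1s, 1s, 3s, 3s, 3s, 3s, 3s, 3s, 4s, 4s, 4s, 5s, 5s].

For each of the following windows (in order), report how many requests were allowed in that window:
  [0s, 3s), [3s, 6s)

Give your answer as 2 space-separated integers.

Answer: 2 2

Derivation:
Processing requests:
  req#1 t=1s (window 0): ALLOW
  req#2 t=1s (window 0): ALLOW
  req#3 t=1s (window 0): DENY
  req#4 t=1s (window 0): DENY
  req#5 t=1s (window 0): DENY
  req#6 t=1s (window 0): DENY
  req#7 t=3s (window 1): ALLOW
  req#8 t=3s (window 1): ALLOW
  req#9 t=3s (window 1): DENY
  req#10 t=3s (window 1): DENY
  req#11 t=3s (window 1): DENY
  req#12 t=3s (window 1): DENY
  req#13 t=4s (window 1): DENY
  req#14 t=4s (window 1): DENY
  req#15 t=4s (window 1): DENY
  req#16 t=5s (window 1): DENY
  req#17 t=5s (window 1): DENY

Allowed counts by window: 2 2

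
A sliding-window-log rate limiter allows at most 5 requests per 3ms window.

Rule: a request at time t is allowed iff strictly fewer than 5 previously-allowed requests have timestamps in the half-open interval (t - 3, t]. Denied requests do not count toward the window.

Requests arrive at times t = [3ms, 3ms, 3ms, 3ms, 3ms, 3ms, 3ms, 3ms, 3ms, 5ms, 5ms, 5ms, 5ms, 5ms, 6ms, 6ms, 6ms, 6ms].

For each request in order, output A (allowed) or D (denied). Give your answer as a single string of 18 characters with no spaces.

Tracking allowed requests in the window:
  req#1 t=3ms: ALLOW
  req#2 t=3ms: ALLOW
  req#3 t=3ms: ALLOW
  req#4 t=3ms: ALLOW
  req#5 t=3ms: ALLOW
  req#6 t=3ms: DENY
  req#7 t=3ms: DENY
  req#8 t=3ms: DENY
  req#9 t=3ms: DENY
  req#10 t=5ms: DENY
  req#11 t=5ms: DENY
  req#12 t=5ms: DENY
  req#13 t=5ms: DENY
  req#14 t=5ms: DENY
  req#15 t=6ms: ALLOW
  req#16 t=6ms: ALLOW
  req#17 t=6ms: ALLOW
  req#18 t=6ms: ALLOW

Answer: AAAAADDDDDDDDDAAAA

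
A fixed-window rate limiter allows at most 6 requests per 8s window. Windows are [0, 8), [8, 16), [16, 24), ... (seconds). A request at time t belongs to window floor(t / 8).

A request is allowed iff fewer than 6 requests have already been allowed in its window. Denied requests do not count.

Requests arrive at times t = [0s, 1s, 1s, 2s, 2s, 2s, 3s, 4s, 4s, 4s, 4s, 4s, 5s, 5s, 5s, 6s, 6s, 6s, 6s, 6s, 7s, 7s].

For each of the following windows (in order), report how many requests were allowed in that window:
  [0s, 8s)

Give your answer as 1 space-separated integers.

Processing requests:
  req#1 t=0s (window 0): ALLOW
  req#2 t=1s (window 0): ALLOW
  req#3 t=1s (window 0): ALLOW
  req#4 t=2s (window 0): ALLOW
  req#5 t=2s (window 0): ALLOW
  req#6 t=2s (window 0): ALLOW
  req#7 t=3s (window 0): DENY
  req#8 t=4s (window 0): DENY
  req#9 t=4s (window 0): DENY
  req#10 t=4s (window 0): DENY
  req#11 t=4s (window 0): DENY
  req#12 t=4s (window 0): DENY
  req#13 t=5s (window 0): DENY
  req#14 t=5s (window 0): DENY
  req#15 t=5s (window 0): DENY
  req#16 t=6s (window 0): DENY
  req#17 t=6s (window 0): DENY
  req#18 t=6s (window 0): DENY
  req#19 t=6s (window 0): DENY
  req#20 t=6s (window 0): DENY
  req#21 t=7s (window 0): DENY
  req#22 t=7s (window 0): DENY

Allowed counts by window: 6

Answer: 6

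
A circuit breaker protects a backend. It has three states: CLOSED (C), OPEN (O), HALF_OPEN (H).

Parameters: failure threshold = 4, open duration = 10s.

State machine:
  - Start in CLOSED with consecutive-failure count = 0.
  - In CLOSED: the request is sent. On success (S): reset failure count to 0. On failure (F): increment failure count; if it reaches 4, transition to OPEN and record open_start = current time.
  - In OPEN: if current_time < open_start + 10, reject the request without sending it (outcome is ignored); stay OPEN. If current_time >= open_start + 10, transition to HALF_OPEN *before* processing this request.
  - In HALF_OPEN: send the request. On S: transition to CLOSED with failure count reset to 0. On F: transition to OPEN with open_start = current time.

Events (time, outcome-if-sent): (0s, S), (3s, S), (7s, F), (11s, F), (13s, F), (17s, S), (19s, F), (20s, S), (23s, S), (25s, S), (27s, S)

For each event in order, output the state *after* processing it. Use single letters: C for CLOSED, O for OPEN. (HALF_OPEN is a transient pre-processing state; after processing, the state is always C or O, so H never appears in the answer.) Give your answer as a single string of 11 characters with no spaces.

State after each event:
  event#1 t=0s outcome=S: state=CLOSED
  event#2 t=3s outcome=S: state=CLOSED
  event#3 t=7s outcome=F: state=CLOSED
  event#4 t=11s outcome=F: state=CLOSED
  event#5 t=13s outcome=F: state=CLOSED
  event#6 t=17s outcome=S: state=CLOSED
  event#7 t=19s outcome=F: state=CLOSED
  event#8 t=20s outcome=S: state=CLOSED
  event#9 t=23s outcome=S: state=CLOSED
  event#10 t=25s outcome=S: state=CLOSED
  event#11 t=27s outcome=S: state=CLOSED

Answer: CCCCCCCCCCC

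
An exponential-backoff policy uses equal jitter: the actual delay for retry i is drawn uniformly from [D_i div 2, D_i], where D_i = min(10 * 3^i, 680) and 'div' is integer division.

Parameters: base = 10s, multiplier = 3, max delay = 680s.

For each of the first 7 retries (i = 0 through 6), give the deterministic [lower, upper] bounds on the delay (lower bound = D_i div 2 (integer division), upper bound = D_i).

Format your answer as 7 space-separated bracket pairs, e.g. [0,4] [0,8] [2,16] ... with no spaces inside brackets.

Answer: [5,10] [15,30] [45,90] [135,270] [340,680] [340,680] [340,680]

Derivation:
Computing bounds per retry:
  i=0: D_i=min(10*3^0,680)=10, bounds=[5,10]
  i=1: D_i=min(10*3^1,680)=30, bounds=[15,30]
  i=2: D_i=min(10*3^2,680)=90, bounds=[45,90]
  i=3: D_i=min(10*3^3,680)=270, bounds=[135,270]
  i=4: D_i=min(10*3^4,680)=680, bounds=[340,680]
  i=5: D_i=min(10*3^5,680)=680, bounds=[340,680]
  i=6: D_i=min(10*3^6,680)=680, bounds=[340,680]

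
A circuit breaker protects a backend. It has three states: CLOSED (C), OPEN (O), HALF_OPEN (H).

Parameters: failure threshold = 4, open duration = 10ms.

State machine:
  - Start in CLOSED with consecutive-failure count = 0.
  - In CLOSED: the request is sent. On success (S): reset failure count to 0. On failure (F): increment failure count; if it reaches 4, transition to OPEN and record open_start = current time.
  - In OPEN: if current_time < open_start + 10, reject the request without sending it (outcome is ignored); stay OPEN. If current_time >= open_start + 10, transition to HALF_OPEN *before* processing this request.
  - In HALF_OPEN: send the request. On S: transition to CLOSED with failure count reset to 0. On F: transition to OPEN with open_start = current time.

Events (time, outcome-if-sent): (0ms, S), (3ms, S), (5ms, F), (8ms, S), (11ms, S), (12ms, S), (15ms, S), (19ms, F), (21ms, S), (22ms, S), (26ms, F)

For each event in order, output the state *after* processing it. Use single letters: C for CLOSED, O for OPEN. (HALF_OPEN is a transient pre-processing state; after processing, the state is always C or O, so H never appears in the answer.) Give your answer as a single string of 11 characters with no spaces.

State after each event:
  event#1 t=0ms outcome=S: state=CLOSED
  event#2 t=3ms outcome=S: state=CLOSED
  event#3 t=5ms outcome=F: state=CLOSED
  event#4 t=8ms outcome=S: state=CLOSED
  event#5 t=11ms outcome=S: state=CLOSED
  event#6 t=12ms outcome=S: state=CLOSED
  event#7 t=15ms outcome=S: state=CLOSED
  event#8 t=19ms outcome=F: state=CLOSED
  event#9 t=21ms outcome=S: state=CLOSED
  event#10 t=22ms outcome=S: state=CLOSED
  event#11 t=26ms outcome=F: state=CLOSED

Answer: CCCCCCCCCCC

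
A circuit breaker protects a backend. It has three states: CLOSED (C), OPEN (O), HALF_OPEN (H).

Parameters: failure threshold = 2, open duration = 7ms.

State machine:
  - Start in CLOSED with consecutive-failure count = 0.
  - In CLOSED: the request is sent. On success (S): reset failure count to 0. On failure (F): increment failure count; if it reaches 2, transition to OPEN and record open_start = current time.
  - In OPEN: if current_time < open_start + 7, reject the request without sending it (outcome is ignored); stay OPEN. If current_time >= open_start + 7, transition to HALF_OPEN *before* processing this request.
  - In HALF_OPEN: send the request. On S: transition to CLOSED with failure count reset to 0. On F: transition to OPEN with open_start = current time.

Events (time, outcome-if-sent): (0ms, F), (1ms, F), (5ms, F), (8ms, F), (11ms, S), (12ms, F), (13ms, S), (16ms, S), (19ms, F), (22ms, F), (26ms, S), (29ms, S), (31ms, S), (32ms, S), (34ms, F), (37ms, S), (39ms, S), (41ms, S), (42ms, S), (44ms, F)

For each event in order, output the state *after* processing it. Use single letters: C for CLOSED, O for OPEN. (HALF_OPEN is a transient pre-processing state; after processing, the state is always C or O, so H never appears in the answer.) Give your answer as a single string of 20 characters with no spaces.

Answer: COOOOOOCCOOCCCCCCCCC

Derivation:
State after each event:
  event#1 t=0ms outcome=F: state=CLOSED
  event#2 t=1ms outcome=F: state=OPEN
  event#3 t=5ms outcome=F: state=OPEN
  event#4 t=8ms outcome=F: state=OPEN
  event#5 t=11ms outcome=S: state=OPEN
  event#6 t=12ms outcome=F: state=OPEN
  event#7 t=13ms outcome=S: state=OPEN
  event#8 t=16ms outcome=S: state=CLOSED
  event#9 t=19ms outcome=F: state=CLOSED
  event#10 t=22ms outcome=F: state=OPEN
  event#11 t=26ms outcome=S: state=OPEN
  event#12 t=29ms outcome=S: state=CLOSED
  event#13 t=31ms outcome=S: state=CLOSED
  event#14 t=32ms outcome=S: state=CLOSED
  event#15 t=34ms outcome=F: state=CLOSED
  event#16 t=37ms outcome=S: state=CLOSED
  event#17 t=39ms outcome=S: state=CLOSED
  event#18 t=41ms outcome=S: state=CLOSED
  event#19 t=42ms outcome=S: state=CLOSED
  event#20 t=44ms outcome=F: state=CLOSED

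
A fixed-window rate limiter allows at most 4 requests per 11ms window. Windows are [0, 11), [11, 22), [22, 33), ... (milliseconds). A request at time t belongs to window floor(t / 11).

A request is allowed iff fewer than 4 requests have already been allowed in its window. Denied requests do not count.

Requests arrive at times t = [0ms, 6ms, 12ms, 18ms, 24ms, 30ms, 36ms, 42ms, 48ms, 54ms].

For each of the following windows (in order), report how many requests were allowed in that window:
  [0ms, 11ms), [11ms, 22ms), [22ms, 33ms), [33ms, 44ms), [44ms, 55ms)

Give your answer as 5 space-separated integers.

Answer: 2 2 2 2 2

Derivation:
Processing requests:
  req#1 t=0ms (window 0): ALLOW
  req#2 t=6ms (window 0): ALLOW
  req#3 t=12ms (window 1): ALLOW
  req#4 t=18ms (window 1): ALLOW
  req#5 t=24ms (window 2): ALLOW
  req#6 t=30ms (window 2): ALLOW
  req#7 t=36ms (window 3): ALLOW
  req#8 t=42ms (window 3): ALLOW
  req#9 t=48ms (window 4): ALLOW
  req#10 t=54ms (window 4): ALLOW

Allowed counts by window: 2 2 2 2 2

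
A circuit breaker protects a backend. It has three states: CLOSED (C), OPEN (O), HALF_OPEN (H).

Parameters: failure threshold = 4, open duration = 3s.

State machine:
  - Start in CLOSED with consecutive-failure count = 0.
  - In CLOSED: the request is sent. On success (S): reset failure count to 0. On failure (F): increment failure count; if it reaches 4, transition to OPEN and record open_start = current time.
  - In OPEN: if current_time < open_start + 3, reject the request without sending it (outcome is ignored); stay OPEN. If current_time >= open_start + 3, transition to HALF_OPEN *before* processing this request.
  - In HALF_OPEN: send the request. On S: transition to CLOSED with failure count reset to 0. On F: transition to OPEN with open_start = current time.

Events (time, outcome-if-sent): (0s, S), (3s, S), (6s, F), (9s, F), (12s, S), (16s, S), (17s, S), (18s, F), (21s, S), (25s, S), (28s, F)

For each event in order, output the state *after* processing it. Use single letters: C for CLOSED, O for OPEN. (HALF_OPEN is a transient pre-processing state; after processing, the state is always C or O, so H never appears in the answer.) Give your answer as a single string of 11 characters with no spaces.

State after each event:
  event#1 t=0s outcome=S: state=CLOSED
  event#2 t=3s outcome=S: state=CLOSED
  event#3 t=6s outcome=F: state=CLOSED
  event#4 t=9s outcome=F: state=CLOSED
  event#5 t=12s outcome=S: state=CLOSED
  event#6 t=16s outcome=S: state=CLOSED
  event#7 t=17s outcome=S: state=CLOSED
  event#8 t=18s outcome=F: state=CLOSED
  event#9 t=21s outcome=S: state=CLOSED
  event#10 t=25s outcome=S: state=CLOSED
  event#11 t=28s outcome=F: state=CLOSED

Answer: CCCCCCCCCCC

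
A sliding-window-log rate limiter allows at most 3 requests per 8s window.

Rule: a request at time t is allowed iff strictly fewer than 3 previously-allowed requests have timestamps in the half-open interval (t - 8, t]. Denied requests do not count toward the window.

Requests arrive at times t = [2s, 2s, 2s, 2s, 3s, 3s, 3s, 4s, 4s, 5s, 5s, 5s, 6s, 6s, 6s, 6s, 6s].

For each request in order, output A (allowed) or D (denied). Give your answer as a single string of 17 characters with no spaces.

Tracking allowed requests in the window:
  req#1 t=2s: ALLOW
  req#2 t=2s: ALLOW
  req#3 t=2s: ALLOW
  req#4 t=2s: DENY
  req#5 t=3s: DENY
  req#6 t=3s: DENY
  req#7 t=3s: DENY
  req#8 t=4s: DENY
  req#9 t=4s: DENY
  req#10 t=5s: DENY
  req#11 t=5s: DENY
  req#12 t=5s: DENY
  req#13 t=6s: DENY
  req#14 t=6s: DENY
  req#15 t=6s: DENY
  req#16 t=6s: DENY
  req#17 t=6s: DENY

Answer: AAADDDDDDDDDDDDDD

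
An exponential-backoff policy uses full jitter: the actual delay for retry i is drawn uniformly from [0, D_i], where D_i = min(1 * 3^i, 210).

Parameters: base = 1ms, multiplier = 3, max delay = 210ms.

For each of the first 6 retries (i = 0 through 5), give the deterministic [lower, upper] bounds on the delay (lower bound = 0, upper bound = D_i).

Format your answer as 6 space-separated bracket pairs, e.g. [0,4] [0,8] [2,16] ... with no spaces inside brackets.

Answer: [0,1] [0,3] [0,9] [0,27] [0,81] [0,210]

Derivation:
Computing bounds per retry:
  i=0: D_i=min(1*3^0,210)=1, bounds=[0,1]
  i=1: D_i=min(1*3^1,210)=3, bounds=[0,3]
  i=2: D_i=min(1*3^2,210)=9, bounds=[0,9]
  i=3: D_i=min(1*3^3,210)=27, bounds=[0,27]
  i=4: D_i=min(1*3^4,210)=81, bounds=[0,81]
  i=5: D_i=min(1*3^5,210)=210, bounds=[0,210]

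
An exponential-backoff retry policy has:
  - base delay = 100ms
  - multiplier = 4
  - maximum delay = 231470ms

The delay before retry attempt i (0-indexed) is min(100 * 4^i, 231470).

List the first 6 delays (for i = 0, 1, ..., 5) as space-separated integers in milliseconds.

Answer: 100 400 1600 6400 25600 102400

Derivation:
Computing each delay:
  i=0: min(100*4^0, 231470) = 100
  i=1: min(100*4^1, 231470) = 400
  i=2: min(100*4^2, 231470) = 1600
  i=3: min(100*4^3, 231470) = 6400
  i=4: min(100*4^4, 231470) = 25600
  i=5: min(100*4^5, 231470) = 102400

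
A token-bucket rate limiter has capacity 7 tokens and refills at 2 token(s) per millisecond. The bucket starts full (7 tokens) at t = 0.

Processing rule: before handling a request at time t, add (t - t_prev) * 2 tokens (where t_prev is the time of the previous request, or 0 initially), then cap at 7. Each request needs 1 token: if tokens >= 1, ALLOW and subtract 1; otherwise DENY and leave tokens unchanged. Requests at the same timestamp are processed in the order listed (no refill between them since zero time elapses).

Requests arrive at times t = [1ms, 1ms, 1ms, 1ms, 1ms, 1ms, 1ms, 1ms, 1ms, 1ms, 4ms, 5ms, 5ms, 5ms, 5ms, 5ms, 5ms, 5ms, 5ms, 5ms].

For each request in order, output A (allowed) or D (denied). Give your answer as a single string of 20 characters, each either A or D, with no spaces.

Answer: AAAAAAADDDAAAAAAAADD

Derivation:
Simulating step by step:
  req#1 t=1ms: ALLOW
  req#2 t=1ms: ALLOW
  req#3 t=1ms: ALLOW
  req#4 t=1ms: ALLOW
  req#5 t=1ms: ALLOW
  req#6 t=1ms: ALLOW
  req#7 t=1ms: ALLOW
  req#8 t=1ms: DENY
  req#9 t=1ms: DENY
  req#10 t=1ms: DENY
  req#11 t=4ms: ALLOW
  req#12 t=5ms: ALLOW
  req#13 t=5ms: ALLOW
  req#14 t=5ms: ALLOW
  req#15 t=5ms: ALLOW
  req#16 t=5ms: ALLOW
  req#17 t=5ms: ALLOW
  req#18 t=5ms: ALLOW
  req#19 t=5ms: DENY
  req#20 t=5ms: DENY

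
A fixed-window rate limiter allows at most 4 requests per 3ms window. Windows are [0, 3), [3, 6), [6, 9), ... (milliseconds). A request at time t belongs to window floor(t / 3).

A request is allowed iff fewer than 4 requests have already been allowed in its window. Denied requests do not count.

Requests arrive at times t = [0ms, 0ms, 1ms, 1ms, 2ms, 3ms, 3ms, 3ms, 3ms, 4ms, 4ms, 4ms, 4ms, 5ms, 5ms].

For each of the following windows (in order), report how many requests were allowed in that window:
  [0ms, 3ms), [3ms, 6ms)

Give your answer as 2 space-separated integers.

Processing requests:
  req#1 t=0ms (window 0): ALLOW
  req#2 t=0ms (window 0): ALLOW
  req#3 t=1ms (window 0): ALLOW
  req#4 t=1ms (window 0): ALLOW
  req#5 t=2ms (window 0): DENY
  req#6 t=3ms (window 1): ALLOW
  req#7 t=3ms (window 1): ALLOW
  req#8 t=3ms (window 1): ALLOW
  req#9 t=3ms (window 1): ALLOW
  req#10 t=4ms (window 1): DENY
  req#11 t=4ms (window 1): DENY
  req#12 t=4ms (window 1): DENY
  req#13 t=4ms (window 1): DENY
  req#14 t=5ms (window 1): DENY
  req#15 t=5ms (window 1): DENY

Allowed counts by window: 4 4

Answer: 4 4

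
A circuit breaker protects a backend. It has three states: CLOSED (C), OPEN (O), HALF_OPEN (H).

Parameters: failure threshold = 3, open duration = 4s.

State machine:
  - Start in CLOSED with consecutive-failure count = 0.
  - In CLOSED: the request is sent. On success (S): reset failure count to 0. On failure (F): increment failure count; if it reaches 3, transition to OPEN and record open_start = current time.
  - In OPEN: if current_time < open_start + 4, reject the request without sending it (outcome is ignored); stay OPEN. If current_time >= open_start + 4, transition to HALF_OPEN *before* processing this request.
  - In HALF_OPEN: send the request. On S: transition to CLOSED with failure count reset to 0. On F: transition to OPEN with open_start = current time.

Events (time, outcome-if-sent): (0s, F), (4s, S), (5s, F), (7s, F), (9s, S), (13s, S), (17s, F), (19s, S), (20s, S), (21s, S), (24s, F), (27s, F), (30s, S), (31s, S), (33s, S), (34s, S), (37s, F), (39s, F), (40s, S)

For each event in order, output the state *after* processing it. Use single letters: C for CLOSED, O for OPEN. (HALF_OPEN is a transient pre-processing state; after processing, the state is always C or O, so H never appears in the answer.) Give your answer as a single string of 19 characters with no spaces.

State after each event:
  event#1 t=0s outcome=F: state=CLOSED
  event#2 t=4s outcome=S: state=CLOSED
  event#3 t=5s outcome=F: state=CLOSED
  event#4 t=7s outcome=F: state=CLOSED
  event#5 t=9s outcome=S: state=CLOSED
  event#6 t=13s outcome=S: state=CLOSED
  event#7 t=17s outcome=F: state=CLOSED
  event#8 t=19s outcome=S: state=CLOSED
  event#9 t=20s outcome=S: state=CLOSED
  event#10 t=21s outcome=S: state=CLOSED
  event#11 t=24s outcome=F: state=CLOSED
  event#12 t=27s outcome=F: state=CLOSED
  event#13 t=30s outcome=S: state=CLOSED
  event#14 t=31s outcome=S: state=CLOSED
  event#15 t=33s outcome=S: state=CLOSED
  event#16 t=34s outcome=S: state=CLOSED
  event#17 t=37s outcome=F: state=CLOSED
  event#18 t=39s outcome=F: state=CLOSED
  event#19 t=40s outcome=S: state=CLOSED

Answer: CCCCCCCCCCCCCCCCCCC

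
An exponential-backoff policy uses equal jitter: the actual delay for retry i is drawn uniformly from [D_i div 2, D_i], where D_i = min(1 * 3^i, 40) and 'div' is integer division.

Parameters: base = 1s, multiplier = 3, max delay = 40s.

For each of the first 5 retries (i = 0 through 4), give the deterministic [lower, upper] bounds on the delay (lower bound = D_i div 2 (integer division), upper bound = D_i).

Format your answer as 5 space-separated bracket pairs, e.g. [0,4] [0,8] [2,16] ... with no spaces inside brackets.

Answer: [0,1] [1,3] [4,9] [13,27] [20,40]

Derivation:
Computing bounds per retry:
  i=0: D_i=min(1*3^0,40)=1, bounds=[0,1]
  i=1: D_i=min(1*3^1,40)=3, bounds=[1,3]
  i=2: D_i=min(1*3^2,40)=9, bounds=[4,9]
  i=3: D_i=min(1*3^3,40)=27, bounds=[13,27]
  i=4: D_i=min(1*3^4,40)=40, bounds=[20,40]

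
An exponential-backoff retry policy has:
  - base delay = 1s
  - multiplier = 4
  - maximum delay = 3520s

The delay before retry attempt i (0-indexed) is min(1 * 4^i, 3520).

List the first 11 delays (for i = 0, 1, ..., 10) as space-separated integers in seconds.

Computing each delay:
  i=0: min(1*4^0, 3520) = 1
  i=1: min(1*4^1, 3520) = 4
  i=2: min(1*4^2, 3520) = 16
  i=3: min(1*4^3, 3520) = 64
  i=4: min(1*4^4, 3520) = 256
  i=5: min(1*4^5, 3520) = 1024
  i=6: min(1*4^6, 3520) = 3520
  i=7: min(1*4^7, 3520) = 3520
  i=8: min(1*4^8, 3520) = 3520
  i=9: min(1*4^9, 3520) = 3520
  i=10: min(1*4^10, 3520) = 3520

Answer: 1 4 16 64 256 1024 3520 3520 3520 3520 3520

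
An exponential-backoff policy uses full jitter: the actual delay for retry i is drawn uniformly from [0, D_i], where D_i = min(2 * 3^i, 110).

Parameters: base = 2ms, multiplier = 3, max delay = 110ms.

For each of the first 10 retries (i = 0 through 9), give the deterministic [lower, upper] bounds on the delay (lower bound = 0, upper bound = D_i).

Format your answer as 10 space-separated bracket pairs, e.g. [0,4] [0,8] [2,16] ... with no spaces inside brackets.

Answer: [0,2] [0,6] [0,18] [0,54] [0,110] [0,110] [0,110] [0,110] [0,110] [0,110]

Derivation:
Computing bounds per retry:
  i=0: D_i=min(2*3^0,110)=2, bounds=[0,2]
  i=1: D_i=min(2*3^1,110)=6, bounds=[0,6]
  i=2: D_i=min(2*3^2,110)=18, bounds=[0,18]
  i=3: D_i=min(2*3^3,110)=54, bounds=[0,54]
  i=4: D_i=min(2*3^4,110)=110, bounds=[0,110]
  i=5: D_i=min(2*3^5,110)=110, bounds=[0,110]
  i=6: D_i=min(2*3^6,110)=110, bounds=[0,110]
  i=7: D_i=min(2*3^7,110)=110, bounds=[0,110]
  i=8: D_i=min(2*3^8,110)=110, bounds=[0,110]
  i=9: D_i=min(2*3^9,110)=110, bounds=[0,110]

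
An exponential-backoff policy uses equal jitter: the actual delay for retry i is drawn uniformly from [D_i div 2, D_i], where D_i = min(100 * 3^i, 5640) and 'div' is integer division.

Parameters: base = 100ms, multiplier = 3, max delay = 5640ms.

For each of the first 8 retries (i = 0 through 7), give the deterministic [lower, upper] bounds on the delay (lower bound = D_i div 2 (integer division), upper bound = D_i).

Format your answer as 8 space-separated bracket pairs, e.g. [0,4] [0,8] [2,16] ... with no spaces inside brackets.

Answer: [50,100] [150,300] [450,900] [1350,2700] [2820,5640] [2820,5640] [2820,5640] [2820,5640]

Derivation:
Computing bounds per retry:
  i=0: D_i=min(100*3^0,5640)=100, bounds=[50,100]
  i=1: D_i=min(100*3^1,5640)=300, bounds=[150,300]
  i=2: D_i=min(100*3^2,5640)=900, bounds=[450,900]
  i=3: D_i=min(100*3^3,5640)=2700, bounds=[1350,2700]
  i=4: D_i=min(100*3^4,5640)=5640, bounds=[2820,5640]
  i=5: D_i=min(100*3^5,5640)=5640, bounds=[2820,5640]
  i=6: D_i=min(100*3^6,5640)=5640, bounds=[2820,5640]
  i=7: D_i=min(100*3^7,5640)=5640, bounds=[2820,5640]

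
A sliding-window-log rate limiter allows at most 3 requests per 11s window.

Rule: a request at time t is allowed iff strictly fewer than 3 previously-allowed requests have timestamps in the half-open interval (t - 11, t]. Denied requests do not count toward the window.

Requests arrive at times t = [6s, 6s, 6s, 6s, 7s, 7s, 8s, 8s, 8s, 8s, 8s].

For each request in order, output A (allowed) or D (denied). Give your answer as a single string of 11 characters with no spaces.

Tracking allowed requests in the window:
  req#1 t=6s: ALLOW
  req#2 t=6s: ALLOW
  req#3 t=6s: ALLOW
  req#4 t=6s: DENY
  req#5 t=7s: DENY
  req#6 t=7s: DENY
  req#7 t=8s: DENY
  req#8 t=8s: DENY
  req#9 t=8s: DENY
  req#10 t=8s: DENY
  req#11 t=8s: DENY

Answer: AAADDDDDDDD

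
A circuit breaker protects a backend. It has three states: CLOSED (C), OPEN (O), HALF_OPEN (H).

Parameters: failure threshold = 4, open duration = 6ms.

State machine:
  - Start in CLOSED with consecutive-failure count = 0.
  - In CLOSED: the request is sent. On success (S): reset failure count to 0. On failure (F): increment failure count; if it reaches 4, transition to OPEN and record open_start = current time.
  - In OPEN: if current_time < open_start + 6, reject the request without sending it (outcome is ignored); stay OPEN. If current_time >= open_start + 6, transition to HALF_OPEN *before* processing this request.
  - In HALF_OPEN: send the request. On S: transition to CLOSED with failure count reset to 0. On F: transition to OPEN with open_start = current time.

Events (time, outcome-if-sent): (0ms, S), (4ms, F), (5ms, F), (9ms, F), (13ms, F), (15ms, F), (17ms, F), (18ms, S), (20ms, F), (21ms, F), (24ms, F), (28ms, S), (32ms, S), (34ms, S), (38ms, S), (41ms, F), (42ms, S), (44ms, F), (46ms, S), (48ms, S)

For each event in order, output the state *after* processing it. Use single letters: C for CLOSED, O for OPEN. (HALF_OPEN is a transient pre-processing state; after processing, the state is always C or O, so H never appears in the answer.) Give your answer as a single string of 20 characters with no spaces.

Answer: CCCCOOOOOOOCCCCCCCCC

Derivation:
State after each event:
  event#1 t=0ms outcome=S: state=CLOSED
  event#2 t=4ms outcome=F: state=CLOSED
  event#3 t=5ms outcome=F: state=CLOSED
  event#4 t=9ms outcome=F: state=CLOSED
  event#5 t=13ms outcome=F: state=OPEN
  event#6 t=15ms outcome=F: state=OPEN
  event#7 t=17ms outcome=F: state=OPEN
  event#8 t=18ms outcome=S: state=OPEN
  event#9 t=20ms outcome=F: state=OPEN
  event#10 t=21ms outcome=F: state=OPEN
  event#11 t=24ms outcome=F: state=OPEN
  event#12 t=28ms outcome=S: state=CLOSED
  event#13 t=32ms outcome=S: state=CLOSED
  event#14 t=34ms outcome=S: state=CLOSED
  event#15 t=38ms outcome=S: state=CLOSED
  event#16 t=41ms outcome=F: state=CLOSED
  event#17 t=42ms outcome=S: state=CLOSED
  event#18 t=44ms outcome=F: state=CLOSED
  event#19 t=46ms outcome=S: state=CLOSED
  event#20 t=48ms outcome=S: state=CLOSED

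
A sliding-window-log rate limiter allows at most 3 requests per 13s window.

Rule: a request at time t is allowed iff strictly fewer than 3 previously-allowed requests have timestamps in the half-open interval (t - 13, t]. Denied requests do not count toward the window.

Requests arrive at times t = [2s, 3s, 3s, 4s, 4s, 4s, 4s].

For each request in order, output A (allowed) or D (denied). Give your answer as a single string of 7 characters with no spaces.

Answer: AAADDDD

Derivation:
Tracking allowed requests in the window:
  req#1 t=2s: ALLOW
  req#2 t=3s: ALLOW
  req#3 t=3s: ALLOW
  req#4 t=4s: DENY
  req#5 t=4s: DENY
  req#6 t=4s: DENY
  req#7 t=4s: DENY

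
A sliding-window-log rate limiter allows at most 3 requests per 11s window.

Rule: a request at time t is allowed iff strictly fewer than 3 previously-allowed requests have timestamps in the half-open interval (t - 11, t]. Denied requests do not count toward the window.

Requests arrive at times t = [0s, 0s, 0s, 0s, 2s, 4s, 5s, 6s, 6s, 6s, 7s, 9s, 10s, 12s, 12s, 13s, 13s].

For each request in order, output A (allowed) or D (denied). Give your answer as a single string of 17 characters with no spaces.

Tracking allowed requests in the window:
  req#1 t=0s: ALLOW
  req#2 t=0s: ALLOW
  req#3 t=0s: ALLOW
  req#4 t=0s: DENY
  req#5 t=2s: DENY
  req#6 t=4s: DENY
  req#7 t=5s: DENY
  req#8 t=6s: DENY
  req#9 t=6s: DENY
  req#10 t=6s: DENY
  req#11 t=7s: DENY
  req#12 t=9s: DENY
  req#13 t=10s: DENY
  req#14 t=12s: ALLOW
  req#15 t=12s: ALLOW
  req#16 t=13s: ALLOW
  req#17 t=13s: DENY

Answer: AAADDDDDDDDDDAAAD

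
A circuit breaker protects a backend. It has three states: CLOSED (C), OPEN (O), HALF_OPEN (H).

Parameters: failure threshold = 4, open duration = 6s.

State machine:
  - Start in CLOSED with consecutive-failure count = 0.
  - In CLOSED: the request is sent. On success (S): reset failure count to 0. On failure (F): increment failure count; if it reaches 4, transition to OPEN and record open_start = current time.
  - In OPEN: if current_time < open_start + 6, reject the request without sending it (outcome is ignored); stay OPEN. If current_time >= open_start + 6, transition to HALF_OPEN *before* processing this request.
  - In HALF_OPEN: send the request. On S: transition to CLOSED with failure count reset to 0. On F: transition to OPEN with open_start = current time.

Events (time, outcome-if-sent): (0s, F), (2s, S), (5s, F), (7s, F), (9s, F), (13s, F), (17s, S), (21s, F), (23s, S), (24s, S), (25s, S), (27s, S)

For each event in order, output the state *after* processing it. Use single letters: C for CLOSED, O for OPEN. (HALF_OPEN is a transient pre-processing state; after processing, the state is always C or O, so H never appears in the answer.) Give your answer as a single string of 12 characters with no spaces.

State after each event:
  event#1 t=0s outcome=F: state=CLOSED
  event#2 t=2s outcome=S: state=CLOSED
  event#3 t=5s outcome=F: state=CLOSED
  event#4 t=7s outcome=F: state=CLOSED
  event#5 t=9s outcome=F: state=CLOSED
  event#6 t=13s outcome=F: state=OPEN
  event#7 t=17s outcome=S: state=OPEN
  event#8 t=21s outcome=F: state=OPEN
  event#9 t=23s outcome=S: state=OPEN
  event#10 t=24s outcome=S: state=OPEN
  event#11 t=25s outcome=S: state=OPEN
  event#12 t=27s outcome=S: state=CLOSED

Answer: CCCCCOOOOOOC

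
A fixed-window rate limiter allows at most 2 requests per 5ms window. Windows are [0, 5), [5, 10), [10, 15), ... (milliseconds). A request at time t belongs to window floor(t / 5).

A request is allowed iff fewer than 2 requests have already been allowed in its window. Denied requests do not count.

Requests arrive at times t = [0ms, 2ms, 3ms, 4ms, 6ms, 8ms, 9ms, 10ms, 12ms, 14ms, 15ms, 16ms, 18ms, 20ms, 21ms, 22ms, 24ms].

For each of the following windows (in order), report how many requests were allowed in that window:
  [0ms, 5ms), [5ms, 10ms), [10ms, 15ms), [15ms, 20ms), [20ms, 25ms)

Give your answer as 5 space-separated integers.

Processing requests:
  req#1 t=0ms (window 0): ALLOW
  req#2 t=2ms (window 0): ALLOW
  req#3 t=3ms (window 0): DENY
  req#4 t=4ms (window 0): DENY
  req#5 t=6ms (window 1): ALLOW
  req#6 t=8ms (window 1): ALLOW
  req#7 t=9ms (window 1): DENY
  req#8 t=10ms (window 2): ALLOW
  req#9 t=12ms (window 2): ALLOW
  req#10 t=14ms (window 2): DENY
  req#11 t=15ms (window 3): ALLOW
  req#12 t=16ms (window 3): ALLOW
  req#13 t=18ms (window 3): DENY
  req#14 t=20ms (window 4): ALLOW
  req#15 t=21ms (window 4): ALLOW
  req#16 t=22ms (window 4): DENY
  req#17 t=24ms (window 4): DENY

Allowed counts by window: 2 2 2 2 2

Answer: 2 2 2 2 2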